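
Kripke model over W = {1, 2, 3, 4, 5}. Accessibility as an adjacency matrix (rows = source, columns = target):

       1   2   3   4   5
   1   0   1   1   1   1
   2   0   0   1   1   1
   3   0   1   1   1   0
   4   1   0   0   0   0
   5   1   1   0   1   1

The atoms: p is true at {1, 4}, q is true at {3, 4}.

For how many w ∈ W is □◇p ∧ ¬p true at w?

1: □◇p is T, ¬p is F. ✗
2: □◇p is T, ¬p is T. ✓
3: □◇p is T, ¬p is T. ✓
4: □◇p is T, ¬p is F. ✗
5: □◇p is T, ¬p is T. ✓
Satisfying worlds: {2, 3, 5}.

3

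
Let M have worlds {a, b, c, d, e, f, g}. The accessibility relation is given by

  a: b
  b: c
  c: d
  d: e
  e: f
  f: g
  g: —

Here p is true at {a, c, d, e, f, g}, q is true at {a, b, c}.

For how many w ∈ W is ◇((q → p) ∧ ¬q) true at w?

a: successors {b}; (q → p) ∧ ¬q there: b:F. ✗
b: successors {c}; (q → p) ∧ ¬q there: c:F. ✗
c: successors {d}; (q → p) ∧ ¬q there: d:T. ✓
d: successors {e}; (q → p) ∧ ¬q there: e:T. ✓
e: successors {f}; (q → p) ∧ ¬q there: f:T. ✓
f: successors {g}; (q → p) ∧ ¬q there: g:T. ✓
g: no successors, so ◇((q → p) ∧ ¬q) fails. ✗
Satisfying worlds: {c, d, e, f}.

4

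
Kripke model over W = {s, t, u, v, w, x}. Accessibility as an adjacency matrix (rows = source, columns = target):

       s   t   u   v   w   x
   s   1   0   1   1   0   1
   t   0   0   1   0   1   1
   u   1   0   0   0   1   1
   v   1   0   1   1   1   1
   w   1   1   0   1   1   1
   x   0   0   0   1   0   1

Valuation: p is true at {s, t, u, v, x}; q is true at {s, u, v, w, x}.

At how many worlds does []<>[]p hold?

s: successors {s, u, v, x}; <>[]p there: s:T, u:T, v:T, x:T. ✓
t: successors {u, w, x}; <>[]p there: u:T, w:T, x:T. ✓
u: successors {s, w, x}; <>[]p there: s:T, w:T, x:T. ✓
v: successors {s, u, v, w, x}; <>[]p there: s:T, u:T, v:T, w:T, x:T. ✓
w: successors {s, t, v, w, x}; <>[]p there: s:T, t:T, v:T, w:T, x:T. ✓
x: successors {v, x}; <>[]p there: v:T, x:T. ✓
Satisfying worlds: {s, t, u, v, w, x}.

6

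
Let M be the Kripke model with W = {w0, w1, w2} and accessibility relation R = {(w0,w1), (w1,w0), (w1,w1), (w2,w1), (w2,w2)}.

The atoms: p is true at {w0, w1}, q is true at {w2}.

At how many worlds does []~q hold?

2

w0: successors {w1}; ~q there: w1:T. ✓
w1: successors {w0, w1}; ~q there: w0:T, w1:T. ✓
w2: successors {w1, w2}; ~q there: w1:T, w2:F. ✗
Satisfying worlds: {w0, w1}.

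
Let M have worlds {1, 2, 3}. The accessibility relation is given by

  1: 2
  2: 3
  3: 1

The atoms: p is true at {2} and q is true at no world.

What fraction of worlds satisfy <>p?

1: successors {2}; p there: 2:T. ✓
2: successors {3}; p there: 3:F. ✗
3: successors {1}; p there: 1:F. ✗
That's 1 of 3 worlds, so 1/3.

1/3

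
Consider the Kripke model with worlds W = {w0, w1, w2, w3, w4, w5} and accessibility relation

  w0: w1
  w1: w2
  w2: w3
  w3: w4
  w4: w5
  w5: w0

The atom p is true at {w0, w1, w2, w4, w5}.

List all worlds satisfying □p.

{w0, w1, w3, w4, w5}

w0: successors {w1}; p there: w1:T. ✓
w1: successors {w2}; p there: w2:T. ✓
w2: successors {w3}; p there: w3:F. ✗
w3: successors {w4}; p there: w4:T. ✓
w4: successors {w5}; p there: w5:T. ✓
w5: successors {w0}; p there: w0:T. ✓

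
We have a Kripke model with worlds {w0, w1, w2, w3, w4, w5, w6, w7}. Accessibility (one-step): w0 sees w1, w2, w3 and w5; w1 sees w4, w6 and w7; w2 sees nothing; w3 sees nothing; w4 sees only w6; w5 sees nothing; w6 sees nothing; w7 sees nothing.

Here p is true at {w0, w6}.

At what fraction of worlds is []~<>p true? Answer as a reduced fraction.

3/4

w0: successors {w1, w2, w3, w5}; ~<>p there: w1:F, w2:T, w3:T, w5:T. ✗
w1: successors {w4, w6, w7}; ~<>p there: w4:F, w6:T, w7:T. ✗
w2: no successors, so []~<>p holds vacuously. ✓
w3: no successors, so []~<>p holds vacuously. ✓
w4: successors {w6}; ~<>p there: w6:T. ✓
w5: no successors, so []~<>p holds vacuously. ✓
w6: no successors, so []~<>p holds vacuously. ✓
w7: no successors, so []~<>p holds vacuously. ✓
That's 6 of 8 worlds, so 6/8 = 3/4.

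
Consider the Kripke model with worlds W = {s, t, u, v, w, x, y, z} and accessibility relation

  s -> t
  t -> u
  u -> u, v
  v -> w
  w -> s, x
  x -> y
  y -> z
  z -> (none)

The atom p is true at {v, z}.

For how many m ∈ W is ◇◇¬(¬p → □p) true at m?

s: successors {t}; ◇¬(¬p → □p) there: t:T. ✓
t: successors {u}; ◇¬(¬p → □p) there: u:T. ✓
u: successors {u, v}; ◇¬(¬p → □p) there: u:T, v:T. ✓
v: successors {w}; ◇¬(¬p → □p) there: w:T. ✓
w: successors {s, x}; ◇¬(¬p → □p) there: s:T, x:F. ✓
x: successors {y}; ◇¬(¬p → □p) there: y:F. ✗
y: successors {z}; ◇¬(¬p → □p) there: z:F. ✗
z: no successors, so ◇◇¬(¬p → □p) fails. ✗
Satisfying worlds: {s, t, u, v, w}.

5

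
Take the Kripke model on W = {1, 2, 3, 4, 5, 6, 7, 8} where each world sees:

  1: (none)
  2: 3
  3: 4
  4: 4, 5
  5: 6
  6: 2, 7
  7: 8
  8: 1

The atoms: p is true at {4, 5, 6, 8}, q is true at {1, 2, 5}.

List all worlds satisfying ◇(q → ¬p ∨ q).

1: no successors, so ◇(q → ¬p ∨ q) fails. ✗
2: successors {3}; q → ¬p ∨ q there: 3:T. ✓
3: successors {4}; q → ¬p ∨ q there: 4:T. ✓
4: successors {4, 5}; q → ¬p ∨ q there: 4:T, 5:T. ✓
5: successors {6}; q → ¬p ∨ q there: 6:T. ✓
6: successors {2, 7}; q → ¬p ∨ q there: 2:T, 7:T. ✓
7: successors {8}; q → ¬p ∨ q there: 8:T. ✓
8: successors {1}; q → ¬p ∨ q there: 1:T. ✓

{2, 3, 4, 5, 6, 7, 8}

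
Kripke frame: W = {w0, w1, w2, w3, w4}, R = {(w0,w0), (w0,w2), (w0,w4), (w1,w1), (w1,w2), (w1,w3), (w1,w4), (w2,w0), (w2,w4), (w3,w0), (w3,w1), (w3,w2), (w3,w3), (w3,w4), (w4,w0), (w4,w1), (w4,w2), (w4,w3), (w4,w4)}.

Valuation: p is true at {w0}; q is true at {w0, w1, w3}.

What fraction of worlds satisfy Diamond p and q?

2/5

w0: Diamond p is T, q is T. ✓
w1: Diamond p is F, q is T. ✗
w2: Diamond p is T, q is F. ✗
w3: Diamond p is T, q is T. ✓
w4: Diamond p is T, q is F. ✗
That's 2 of 5 worlds, so 2/5.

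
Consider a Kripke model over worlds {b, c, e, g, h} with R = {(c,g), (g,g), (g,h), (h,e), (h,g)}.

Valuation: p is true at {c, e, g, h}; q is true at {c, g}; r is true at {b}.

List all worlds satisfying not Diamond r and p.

{c, e, g, h}

b: not Diamond r is T, p is F. ✗
c: not Diamond r is T, p is T. ✓
e: not Diamond r is T, p is T. ✓
g: not Diamond r is T, p is T. ✓
h: not Diamond r is T, p is T. ✓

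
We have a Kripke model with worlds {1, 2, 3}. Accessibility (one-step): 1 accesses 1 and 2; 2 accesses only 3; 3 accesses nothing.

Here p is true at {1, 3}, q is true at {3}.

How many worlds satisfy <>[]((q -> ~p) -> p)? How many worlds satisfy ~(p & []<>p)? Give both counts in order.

For <>[]((q -> ~p) -> p):
1: successors {1, 2}; []((q -> ~p) -> p) there: 1:F, 2:T. ✓
2: successors {3}; []((q -> ~p) -> p) there: 3:T. ✓
3: no successors, so <>[]((q -> ~p) -> p) fails. ✗
— 2 worlds.
For ~(p & []<>p):
1: p & []<>p is T. ✗
2: p & []<>p is F. ✓
3: p & []<>p is T. ✗
— 1 world.

2 and 1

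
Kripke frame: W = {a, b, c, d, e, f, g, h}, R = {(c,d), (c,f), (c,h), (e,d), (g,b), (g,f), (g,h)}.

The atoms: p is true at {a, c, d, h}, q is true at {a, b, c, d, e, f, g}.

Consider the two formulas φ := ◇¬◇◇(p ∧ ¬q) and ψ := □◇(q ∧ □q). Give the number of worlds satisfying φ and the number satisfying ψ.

For ◇¬◇◇(p ∧ ¬q):
a: no successors, so ◇¬◇◇(p ∧ ¬q) fails. ✗
b: no successors, so ◇¬◇◇(p ∧ ¬q) fails. ✗
c: successors {d, f, h}; ¬◇◇(p ∧ ¬q) there: d:T, f:T, h:T. ✓
d: no successors, so ◇¬◇◇(p ∧ ¬q) fails. ✗
e: successors {d}; ¬◇◇(p ∧ ¬q) there: d:T. ✓
f: no successors, so ◇¬◇◇(p ∧ ¬q) fails. ✗
g: successors {b, f, h}; ¬◇◇(p ∧ ¬q) there: b:T, f:T, h:T. ✓
h: no successors, so ◇¬◇◇(p ∧ ¬q) fails. ✗
— 3 worlds.
For □◇(q ∧ □q):
a: no successors, so □◇(q ∧ □q) holds vacuously. ✓
b: no successors, so □◇(q ∧ □q) holds vacuously. ✓
c: successors {d, f, h}; ◇(q ∧ □q) there: d:F, f:F, h:F. ✗
d: no successors, so □◇(q ∧ □q) holds vacuously. ✓
e: successors {d}; ◇(q ∧ □q) there: d:F. ✗
f: no successors, so □◇(q ∧ □q) holds vacuously. ✓
g: successors {b, f, h}; ◇(q ∧ □q) there: b:F, f:F, h:F. ✗
h: no successors, so □◇(q ∧ □q) holds vacuously. ✓
— 5 worlds.

3 and 5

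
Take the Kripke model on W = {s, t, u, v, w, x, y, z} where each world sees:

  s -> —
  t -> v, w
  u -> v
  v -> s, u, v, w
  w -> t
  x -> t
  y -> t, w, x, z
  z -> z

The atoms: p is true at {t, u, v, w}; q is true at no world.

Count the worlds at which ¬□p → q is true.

s: ¬□p is F, q is F. ✓
t: ¬□p is F, q is F. ✓
u: ¬□p is F, q is F. ✓
v: ¬□p is T, q is F. ✗
w: ¬□p is F, q is F. ✓
x: ¬□p is F, q is F. ✓
y: ¬□p is T, q is F. ✗
z: ¬□p is T, q is F. ✗
Satisfying worlds: {s, t, u, w, x}.

5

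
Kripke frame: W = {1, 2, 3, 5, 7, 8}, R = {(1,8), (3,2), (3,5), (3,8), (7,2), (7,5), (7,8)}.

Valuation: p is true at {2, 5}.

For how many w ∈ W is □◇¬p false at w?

1: successors {8}; ◇¬p there: 8:F. ✗
2: no successors, so □◇¬p holds vacuously. ✓
3: successors {2, 5, 8}; ◇¬p there: 2:F, 5:F, 8:F. ✗
5: no successors, so □◇¬p holds vacuously. ✓
7: successors {2, 5, 8}; ◇¬p there: 2:F, 5:F, 8:F. ✗
8: no successors, so □◇¬p holds vacuously. ✓
Satisfying worlds: {2, 5, 8}.
So □◇¬p fails at the other 3 worlds.

3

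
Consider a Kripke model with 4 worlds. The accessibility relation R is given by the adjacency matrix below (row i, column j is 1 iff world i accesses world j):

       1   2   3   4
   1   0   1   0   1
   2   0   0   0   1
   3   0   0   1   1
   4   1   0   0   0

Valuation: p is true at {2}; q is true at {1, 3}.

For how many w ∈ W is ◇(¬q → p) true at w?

1: successors {2, 4}; ¬q → p there: 2:T, 4:F. ✓
2: successors {4}; ¬q → p there: 4:F. ✗
3: successors {3, 4}; ¬q → p there: 3:T, 4:F. ✓
4: successors {1}; ¬q → p there: 1:T. ✓
Satisfying worlds: {1, 3, 4}.

3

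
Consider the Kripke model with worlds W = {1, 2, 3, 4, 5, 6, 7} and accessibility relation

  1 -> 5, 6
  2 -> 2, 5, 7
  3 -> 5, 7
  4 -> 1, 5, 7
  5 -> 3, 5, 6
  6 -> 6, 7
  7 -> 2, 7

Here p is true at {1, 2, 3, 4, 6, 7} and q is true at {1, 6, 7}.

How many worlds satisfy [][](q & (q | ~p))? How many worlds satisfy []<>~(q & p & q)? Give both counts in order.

For [][](q & (q | ~p)):
1: successors {5, 6}; [](q & (q | ~p)) there: 5:F, 6:T. ✗
2: successors {2, 5, 7}; [](q & (q | ~p)) there: 2:F, 5:F, 7:F. ✗
3: successors {5, 7}; [](q & (q | ~p)) there: 5:F, 7:F. ✗
4: successors {1, 5, 7}; [](q & (q | ~p)) there: 1:F, 5:F, 7:F. ✗
5: successors {3, 5, 6}; [](q & (q | ~p)) there: 3:F, 5:F, 6:T. ✗
6: successors {6, 7}; [](q & (q | ~p)) there: 6:T, 7:F. ✗
7: successors {2, 7}; [](q & (q | ~p)) there: 2:F, 7:F. ✗
— 0 worlds.
For []<>~(q & p & q):
1: successors {5, 6}; <>~(q & p & q) there: 5:T, 6:F. ✗
2: successors {2, 5, 7}; <>~(q & p & q) there: 2:T, 5:T, 7:T. ✓
3: successors {5, 7}; <>~(q & p & q) there: 5:T, 7:T. ✓
4: successors {1, 5, 7}; <>~(q & p & q) there: 1:T, 5:T, 7:T. ✓
5: successors {3, 5, 6}; <>~(q & p & q) there: 3:T, 5:T, 6:F. ✗
6: successors {6, 7}; <>~(q & p & q) there: 6:F, 7:T. ✗
7: successors {2, 7}; <>~(q & p & q) there: 2:T, 7:T. ✓
— 4 worlds.

0 and 4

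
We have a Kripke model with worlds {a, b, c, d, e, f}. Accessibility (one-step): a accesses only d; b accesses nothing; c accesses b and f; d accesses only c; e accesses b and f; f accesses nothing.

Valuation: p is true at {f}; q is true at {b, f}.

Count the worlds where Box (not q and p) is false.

a: successors {d}; not q and p there: d:F. ✗
b: no successors, so Box (not q and p) holds vacuously. ✓
c: successors {b, f}; not q and p there: b:F, f:F. ✗
d: successors {c}; not q and p there: c:F. ✗
e: successors {b, f}; not q and p there: b:F, f:F. ✗
f: no successors, so Box (not q and p) holds vacuously. ✓
Satisfying worlds: {b, f}.
So Box (not q and p) fails at the other 4 worlds.

4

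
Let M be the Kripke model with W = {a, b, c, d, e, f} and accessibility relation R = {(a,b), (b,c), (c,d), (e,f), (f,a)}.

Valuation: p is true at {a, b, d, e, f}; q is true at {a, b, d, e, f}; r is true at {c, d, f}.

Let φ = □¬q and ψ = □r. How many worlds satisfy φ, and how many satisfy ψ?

For □¬q:
a: successors {b}; ¬q there: b:F. ✗
b: successors {c}; ¬q there: c:T. ✓
c: successors {d}; ¬q there: d:F. ✗
d: no successors, so □¬q holds vacuously. ✓
e: successors {f}; ¬q there: f:F. ✗
f: successors {a}; ¬q there: a:F. ✗
— 2 worlds.
For □r:
a: successors {b}; r there: b:F. ✗
b: successors {c}; r there: c:T. ✓
c: successors {d}; r there: d:T. ✓
d: no successors, so □r holds vacuously. ✓
e: successors {f}; r there: f:T. ✓
f: successors {a}; r there: a:F. ✗
— 4 worlds.

2 and 4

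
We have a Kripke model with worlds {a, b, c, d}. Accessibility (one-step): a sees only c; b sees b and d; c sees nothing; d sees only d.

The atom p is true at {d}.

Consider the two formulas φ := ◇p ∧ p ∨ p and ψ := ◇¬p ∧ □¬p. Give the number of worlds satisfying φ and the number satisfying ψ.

1 and 1

For ◇p ∧ p ∨ p:
a: ◇p ∧ p is F, p is F. ✗
b: ◇p ∧ p is F, p is F. ✗
c: ◇p ∧ p is F, p is F. ✗
d: ◇p ∧ p is T, p is T. ✓
— 1 world.
For ◇¬p ∧ □¬p:
a: ◇¬p is T, □¬p is T. ✓
b: ◇¬p is T, □¬p is F. ✗
c: ◇¬p is F, □¬p is T. ✗
d: ◇¬p is F, □¬p is F. ✗
— 1 world.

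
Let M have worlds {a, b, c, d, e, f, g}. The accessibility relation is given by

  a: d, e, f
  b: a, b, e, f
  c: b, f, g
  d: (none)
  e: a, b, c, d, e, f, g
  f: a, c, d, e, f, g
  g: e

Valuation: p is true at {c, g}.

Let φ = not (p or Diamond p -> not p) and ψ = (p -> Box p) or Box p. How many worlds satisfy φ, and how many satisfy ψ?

2 and 5

For not (p or Diamond p -> not p):
a: p or Diamond p -> not p is T. ✗
b: p or Diamond p -> not p is T. ✗
c: p or Diamond p -> not p is F. ✓
d: p or Diamond p -> not p is T. ✗
e: p or Diamond p -> not p is T. ✗
f: p or Diamond p -> not p is T. ✗
g: p or Diamond p -> not p is F. ✓
— 2 worlds.
For (p -> Box p) or Box p:
a: p -> Box p is T, Box p is F. ✓
b: p -> Box p is T, Box p is F. ✓
c: p -> Box p is F, Box p is F. ✗
d: p -> Box p is T, Box p is T. ✓
e: p -> Box p is T, Box p is F. ✓
f: p -> Box p is T, Box p is F. ✓
g: p -> Box p is F, Box p is F. ✗
— 5 worlds.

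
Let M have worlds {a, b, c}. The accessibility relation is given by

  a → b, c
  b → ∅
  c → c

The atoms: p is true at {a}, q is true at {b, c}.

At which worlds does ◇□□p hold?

a: successors {b, c}; □□p there: b:T, c:F. ✓
b: no successors, so ◇□□p fails. ✗
c: successors {c}; □□p there: c:F. ✗

{a}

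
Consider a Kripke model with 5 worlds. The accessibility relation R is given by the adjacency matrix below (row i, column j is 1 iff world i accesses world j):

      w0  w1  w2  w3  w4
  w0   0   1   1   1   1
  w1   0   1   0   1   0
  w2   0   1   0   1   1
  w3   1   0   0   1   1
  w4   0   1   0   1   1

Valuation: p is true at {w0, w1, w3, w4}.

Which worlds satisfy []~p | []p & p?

{w1, w3, w4}

w0: []~p is F, []p & p is F. ✗
w1: []~p is F, []p & p is T. ✓
w2: []~p is F, []p & p is F. ✗
w3: []~p is F, []p & p is T. ✓
w4: []~p is F, []p & p is T. ✓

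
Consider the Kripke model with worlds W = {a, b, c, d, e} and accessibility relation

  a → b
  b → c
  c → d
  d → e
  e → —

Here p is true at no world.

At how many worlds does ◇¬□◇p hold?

3

a: successors {b}; ¬□◇p there: b:T. ✓
b: successors {c}; ¬□◇p there: c:T. ✓
c: successors {d}; ¬□◇p there: d:T. ✓
d: successors {e}; ¬□◇p there: e:F. ✗
e: no successors, so ◇¬□◇p fails. ✗
Satisfying worlds: {a, b, c}.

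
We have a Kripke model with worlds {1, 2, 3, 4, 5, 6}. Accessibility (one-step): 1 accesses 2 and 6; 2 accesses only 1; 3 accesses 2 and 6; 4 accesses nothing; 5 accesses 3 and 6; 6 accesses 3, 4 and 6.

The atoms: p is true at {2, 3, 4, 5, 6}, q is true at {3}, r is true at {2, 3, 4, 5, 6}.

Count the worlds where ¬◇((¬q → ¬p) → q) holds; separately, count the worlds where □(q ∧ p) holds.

2 and 1

For ¬◇((¬q → ¬p) → q):
1: ◇((¬q → ¬p) → q) is T. ✗
2: ◇((¬q → ¬p) → q) is F. ✓
3: ◇((¬q → ¬p) → q) is T. ✗
4: ◇((¬q → ¬p) → q) is F. ✓
5: ◇((¬q → ¬p) → q) is T. ✗
6: ◇((¬q → ¬p) → q) is T. ✗
— 2 worlds.
For □(q ∧ p):
1: successors {2, 6}; q ∧ p there: 2:F, 6:F. ✗
2: successors {1}; q ∧ p there: 1:F. ✗
3: successors {2, 6}; q ∧ p there: 2:F, 6:F. ✗
4: no successors, so □(q ∧ p) holds vacuously. ✓
5: successors {3, 6}; q ∧ p there: 3:T, 6:F. ✗
6: successors {3, 4, 6}; q ∧ p there: 3:T, 4:F, 6:F. ✗
— 1 world.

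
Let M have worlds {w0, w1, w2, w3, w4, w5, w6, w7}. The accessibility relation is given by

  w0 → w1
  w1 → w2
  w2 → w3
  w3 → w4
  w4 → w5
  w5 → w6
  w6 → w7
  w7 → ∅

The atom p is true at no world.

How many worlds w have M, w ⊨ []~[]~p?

1

w0: successors {w1}; ~[]~p there: w1:F. ✗
w1: successors {w2}; ~[]~p there: w2:F. ✗
w2: successors {w3}; ~[]~p there: w3:F. ✗
w3: successors {w4}; ~[]~p there: w4:F. ✗
w4: successors {w5}; ~[]~p there: w5:F. ✗
w5: successors {w6}; ~[]~p there: w6:F. ✗
w6: successors {w7}; ~[]~p there: w7:F. ✗
w7: no successors, so []~[]~p holds vacuously. ✓
Satisfying worlds: {w7}.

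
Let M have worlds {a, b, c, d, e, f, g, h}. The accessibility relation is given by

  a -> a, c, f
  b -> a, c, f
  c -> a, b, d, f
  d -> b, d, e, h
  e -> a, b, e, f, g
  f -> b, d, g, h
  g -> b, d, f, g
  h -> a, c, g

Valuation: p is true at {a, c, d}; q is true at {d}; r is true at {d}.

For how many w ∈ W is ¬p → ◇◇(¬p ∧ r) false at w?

5

a: ¬p is F, ◇◇(¬p ∧ r) is F. ✓
b: ¬p is T, ◇◇(¬p ∧ r) is F. ✗
c: ¬p is F, ◇◇(¬p ∧ r) is F. ✓
d: ¬p is F, ◇◇(¬p ∧ r) is F. ✓
e: ¬p is T, ◇◇(¬p ∧ r) is F. ✗
f: ¬p is T, ◇◇(¬p ∧ r) is F. ✗
g: ¬p is T, ◇◇(¬p ∧ r) is F. ✗
h: ¬p is T, ◇◇(¬p ∧ r) is F. ✗
Satisfying worlds: {a, c, d}.
So ¬p → ◇◇(¬p ∧ r) fails at the other 5 worlds.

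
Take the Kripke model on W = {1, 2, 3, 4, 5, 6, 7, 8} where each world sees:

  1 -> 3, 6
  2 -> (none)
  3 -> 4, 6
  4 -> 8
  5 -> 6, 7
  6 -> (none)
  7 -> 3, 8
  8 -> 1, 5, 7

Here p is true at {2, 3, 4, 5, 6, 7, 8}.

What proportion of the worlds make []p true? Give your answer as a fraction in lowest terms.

1: successors {3, 6}; p there: 3:T, 6:T. ✓
2: no successors, so []p holds vacuously. ✓
3: successors {4, 6}; p there: 4:T, 6:T. ✓
4: successors {8}; p there: 8:T. ✓
5: successors {6, 7}; p there: 6:T, 7:T. ✓
6: no successors, so []p holds vacuously. ✓
7: successors {3, 8}; p there: 3:T, 8:T. ✓
8: successors {1, 5, 7}; p there: 1:F, 5:T, 7:T. ✗
That's 7 of 8 worlds, so 7/8.

7/8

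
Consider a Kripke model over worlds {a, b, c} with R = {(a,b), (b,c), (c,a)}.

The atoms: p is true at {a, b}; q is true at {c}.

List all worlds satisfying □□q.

{a}

a: successors {b}; □q there: b:T. ✓
b: successors {c}; □q there: c:F. ✗
c: successors {a}; □q there: a:F. ✗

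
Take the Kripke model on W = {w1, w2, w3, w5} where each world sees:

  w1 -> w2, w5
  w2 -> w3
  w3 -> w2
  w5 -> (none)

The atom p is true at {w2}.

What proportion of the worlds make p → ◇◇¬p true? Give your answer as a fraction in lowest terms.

3/4

w1: p is F, ◇◇¬p is T. ✓
w2: p is T, ◇◇¬p is F. ✗
w3: p is F, ◇◇¬p is T. ✓
w5: p is F, ◇◇¬p is F. ✓
That's 3 of 4 worlds, so 3/4.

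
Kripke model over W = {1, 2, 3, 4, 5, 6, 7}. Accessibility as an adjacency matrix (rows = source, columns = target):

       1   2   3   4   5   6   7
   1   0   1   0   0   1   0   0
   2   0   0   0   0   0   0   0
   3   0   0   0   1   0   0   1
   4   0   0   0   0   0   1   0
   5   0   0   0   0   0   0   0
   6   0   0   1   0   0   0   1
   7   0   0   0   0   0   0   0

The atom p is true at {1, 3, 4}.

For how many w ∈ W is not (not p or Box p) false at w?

1: not p or Box p is F. ✓
2: not p or Box p is T. ✗
3: not p or Box p is F. ✓
4: not p or Box p is F. ✓
5: not p or Box p is T. ✗
6: not p or Box p is T. ✗
7: not p or Box p is T. ✗
Satisfying worlds: {1, 3, 4}.
So not (not p or Box p) fails at the other 4 worlds.

4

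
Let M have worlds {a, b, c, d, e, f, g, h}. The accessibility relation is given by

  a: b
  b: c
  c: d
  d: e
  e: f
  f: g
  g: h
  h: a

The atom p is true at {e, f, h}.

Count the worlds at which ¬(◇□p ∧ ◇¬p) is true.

6

a: ◇□p ∧ ◇¬p is F. ✓
b: ◇□p ∧ ◇¬p is F. ✓
c: ◇□p ∧ ◇¬p is T. ✗
d: ◇□p ∧ ◇¬p is F. ✓
e: ◇□p ∧ ◇¬p is F. ✓
f: ◇□p ∧ ◇¬p is T. ✗
g: ◇□p ∧ ◇¬p is F. ✓
h: ◇□p ∧ ◇¬p is F. ✓
Satisfying worlds: {a, b, d, e, g, h}.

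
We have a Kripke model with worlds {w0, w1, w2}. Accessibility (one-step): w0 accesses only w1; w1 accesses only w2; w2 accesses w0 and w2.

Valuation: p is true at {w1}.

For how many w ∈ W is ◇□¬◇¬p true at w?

0

w0: successors {w1}; □¬◇¬p there: w1:F. ✗
w1: successors {w2}; □¬◇¬p there: w2:F. ✗
w2: successors {w0, w2}; □¬◇¬p there: w0:F, w2:F. ✗
Satisfying worlds: ∅.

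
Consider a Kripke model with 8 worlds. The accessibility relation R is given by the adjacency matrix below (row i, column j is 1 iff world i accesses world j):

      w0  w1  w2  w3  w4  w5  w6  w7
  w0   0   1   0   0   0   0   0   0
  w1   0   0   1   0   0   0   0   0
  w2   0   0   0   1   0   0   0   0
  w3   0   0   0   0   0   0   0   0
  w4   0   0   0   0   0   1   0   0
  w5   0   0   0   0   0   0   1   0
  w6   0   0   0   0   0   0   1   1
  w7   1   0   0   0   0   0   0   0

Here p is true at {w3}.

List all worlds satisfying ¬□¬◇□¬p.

{w1, w4, w5, w6, w7}

w0: □¬◇□¬p is T. ✗
w1: □¬◇□¬p is F. ✓
w2: □¬◇□¬p is T. ✗
w3: □¬◇□¬p is T. ✗
w4: □¬◇□¬p is F. ✓
w5: □¬◇□¬p is F. ✓
w6: □¬◇□¬p is F. ✓
w7: □¬◇□¬p is F. ✓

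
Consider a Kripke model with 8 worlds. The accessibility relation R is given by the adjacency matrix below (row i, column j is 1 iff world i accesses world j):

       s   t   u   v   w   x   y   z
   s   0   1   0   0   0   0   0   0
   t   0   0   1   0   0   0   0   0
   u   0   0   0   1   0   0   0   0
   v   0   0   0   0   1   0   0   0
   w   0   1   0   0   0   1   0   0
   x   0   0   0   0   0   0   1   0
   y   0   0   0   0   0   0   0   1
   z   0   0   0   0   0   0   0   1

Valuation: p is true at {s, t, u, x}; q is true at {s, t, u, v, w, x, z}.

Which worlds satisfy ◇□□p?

s: successors {t}; □□p there: t:F. ✗
t: successors {u}; □□p there: u:F. ✗
u: successors {v}; □□p there: v:T. ✓
v: successors {w}; □□p there: w:F. ✗
w: successors {t, x}; □□p there: t:F, x:F. ✗
x: successors {y}; □□p there: y:F. ✗
y: successors {z}; □□p there: z:F. ✗
z: successors {z}; □□p there: z:F. ✗

{u}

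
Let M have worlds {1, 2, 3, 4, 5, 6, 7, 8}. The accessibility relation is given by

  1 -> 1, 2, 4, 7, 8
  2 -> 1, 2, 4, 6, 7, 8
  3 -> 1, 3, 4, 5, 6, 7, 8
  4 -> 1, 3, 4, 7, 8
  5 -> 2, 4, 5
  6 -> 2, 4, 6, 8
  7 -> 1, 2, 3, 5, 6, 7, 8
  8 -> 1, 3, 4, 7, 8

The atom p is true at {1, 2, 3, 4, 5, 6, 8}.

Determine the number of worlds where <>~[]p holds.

1: successors {1, 2, 4, 7, 8}; ~[]p there: 1:T, 2:T, 4:T, 7:T, 8:T. ✓
2: successors {1, 2, 4, 6, 7, 8}; ~[]p there: 1:T, 2:T, 4:T, 6:F, 7:T, 8:T. ✓
3: successors {1, 3, 4, 5, 6, 7, 8}; ~[]p there: 1:T, 3:T, 4:T, 5:F, 6:F, 7:T, 8:T. ✓
4: successors {1, 3, 4, 7, 8}; ~[]p there: 1:T, 3:T, 4:T, 7:T, 8:T. ✓
5: successors {2, 4, 5}; ~[]p there: 2:T, 4:T, 5:F. ✓
6: successors {2, 4, 6, 8}; ~[]p there: 2:T, 4:T, 6:F, 8:T. ✓
7: successors {1, 2, 3, 5, 6, 7, 8}; ~[]p there: 1:T, 2:T, 3:T, 5:F, 6:F, 7:T, 8:T. ✓
8: successors {1, 3, 4, 7, 8}; ~[]p there: 1:T, 3:T, 4:T, 7:T, 8:T. ✓
Satisfying worlds: {1, 2, 3, 4, 5, 6, 7, 8}.

8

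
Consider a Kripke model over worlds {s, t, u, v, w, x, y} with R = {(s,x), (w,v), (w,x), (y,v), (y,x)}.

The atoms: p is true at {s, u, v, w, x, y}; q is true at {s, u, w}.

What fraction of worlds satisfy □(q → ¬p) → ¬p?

1/7

s: □(q → ¬p) is T, ¬p is F. ✗
t: □(q → ¬p) is T, ¬p is T. ✓
u: □(q → ¬p) is T, ¬p is F. ✗
v: □(q → ¬p) is T, ¬p is F. ✗
w: □(q → ¬p) is T, ¬p is F. ✗
x: □(q → ¬p) is T, ¬p is F. ✗
y: □(q → ¬p) is T, ¬p is F. ✗
That's 1 of 7 worlds, so 1/7.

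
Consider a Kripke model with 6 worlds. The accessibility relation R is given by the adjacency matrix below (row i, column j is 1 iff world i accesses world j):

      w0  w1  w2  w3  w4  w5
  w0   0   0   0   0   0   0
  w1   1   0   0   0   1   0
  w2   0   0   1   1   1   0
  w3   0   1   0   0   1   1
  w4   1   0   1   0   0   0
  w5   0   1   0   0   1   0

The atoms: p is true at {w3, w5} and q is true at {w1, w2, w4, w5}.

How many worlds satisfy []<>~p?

w0: no successors, so []<>~p holds vacuously. ✓
w1: successors {w0, w4}; <>~p there: w0:F, w4:T. ✗
w2: successors {w2, w3, w4}; <>~p there: w2:T, w3:T, w4:T. ✓
w3: successors {w1, w4, w5}; <>~p there: w1:T, w4:T, w5:T. ✓
w4: successors {w0, w2}; <>~p there: w0:F, w2:T. ✗
w5: successors {w1, w4}; <>~p there: w1:T, w4:T. ✓
Satisfying worlds: {w0, w2, w3, w5}.

4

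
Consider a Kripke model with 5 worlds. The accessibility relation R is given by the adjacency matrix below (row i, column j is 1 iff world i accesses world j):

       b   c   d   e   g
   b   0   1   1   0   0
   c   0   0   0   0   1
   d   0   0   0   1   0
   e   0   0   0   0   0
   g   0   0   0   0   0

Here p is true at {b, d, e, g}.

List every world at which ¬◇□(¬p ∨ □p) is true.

b: ◇□(¬p ∨ □p) is T. ✗
c: ◇□(¬p ∨ □p) is T. ✗
d: ◇□(¬p ∨ □p) is T. ✗
e: ◇□(¬p ∨ □p) is F. ✓
g: ◇□(¬p ∨ □p) is F. ✓

{e, g}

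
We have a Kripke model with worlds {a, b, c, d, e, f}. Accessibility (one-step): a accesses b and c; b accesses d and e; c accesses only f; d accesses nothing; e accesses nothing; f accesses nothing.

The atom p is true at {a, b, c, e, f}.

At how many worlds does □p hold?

a: successors {b, c}; p there: b:T, c:T. ✓
b: successors {d, e}; p there: d:F, e:T. ✗
c: successors {f}; p there: f:T. ✓
d: no successors, so □p holds vacuously. ✓
e: no successors, so □p holds vacuously. ✓
f: no successors, so □p holds vacuously. ✓
Satisfying worlds: {a, c, d, e, f}.

5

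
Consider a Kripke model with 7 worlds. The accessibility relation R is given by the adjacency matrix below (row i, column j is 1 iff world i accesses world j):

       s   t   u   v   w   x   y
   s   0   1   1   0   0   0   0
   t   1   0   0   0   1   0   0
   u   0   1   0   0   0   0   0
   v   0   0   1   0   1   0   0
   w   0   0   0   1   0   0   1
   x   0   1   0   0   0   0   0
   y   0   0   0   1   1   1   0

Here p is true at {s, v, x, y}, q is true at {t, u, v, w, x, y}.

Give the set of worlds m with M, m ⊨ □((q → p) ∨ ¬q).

s: successors {t, u}; (q → p) ∨ ¬q there: t:F, u:F. ✗
t: successors {s, w}; (q → p) ∨ ¬q there: s:T, w:F. ✗
u: successors {t}; (q → p) ∨ ¬q there: t:F. ✗
v: successors {u, w}; (q → p) ∨ ¬q there: u:F, w:F. ✗
w: successors {v, y}; (q → p) ∨ ¬q there: v:T, y:T. ✓
x: successors {t}; (q → p) ∨ ¬q there: t:F. ✗
y: successors {v, w, x}; (q → p) ∨ ¬q there: v:T, w:F, x:T. ✗

{w}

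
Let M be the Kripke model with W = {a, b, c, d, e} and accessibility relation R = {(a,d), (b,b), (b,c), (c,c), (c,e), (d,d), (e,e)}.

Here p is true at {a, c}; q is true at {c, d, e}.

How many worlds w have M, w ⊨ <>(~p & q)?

a: successors {d}; ~p & q there: d:T. ✓
b: successors {b, c}; ~p & q there: b:F, c:F. ✗
c: successors {c, e}; ~p & q there: c:F, e:T. ✓
d: successors {d}; ~p & q there: d:T. ✓
e: successors {e}; ~p & q there: e:T. ✓
Satisfying worlds: {a, c, d, e}.

4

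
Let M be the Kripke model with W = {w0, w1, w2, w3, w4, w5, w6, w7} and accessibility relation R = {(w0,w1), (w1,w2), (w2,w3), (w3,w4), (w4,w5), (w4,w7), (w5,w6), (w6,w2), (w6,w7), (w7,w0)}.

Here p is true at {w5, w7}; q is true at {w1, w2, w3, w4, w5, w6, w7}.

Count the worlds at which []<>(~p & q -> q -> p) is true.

w0: successors {w1}; <>(~p & q -> q -> p) there: w1:F. ✗
w1: successors {w2}; <>(~p & q -> q -> p) there: w2:F. ✗
w2: successors {w3}; <>(~p & q -> q -> p) there: w3:F. ✗
w3: successors {w4}; <>(~p & q -> q -> p) there: w4:T. ✓
w4: successors {w5, w7}; <>(~p & q -> q -> p) there: w5:F, w7:T. ✗
w5: successors {w6}; <>(~p & q -> q -> p) there: w6:T. ✓
w6: successors {w2, w7}; <>(~p & q -> q -> p) there: w2:F, w7:T. ✗
w7: successors {w0}; <>(~p & q -> q -> p) there: w0:F. ✗
Satisfying worlds: {w3, w5}.

2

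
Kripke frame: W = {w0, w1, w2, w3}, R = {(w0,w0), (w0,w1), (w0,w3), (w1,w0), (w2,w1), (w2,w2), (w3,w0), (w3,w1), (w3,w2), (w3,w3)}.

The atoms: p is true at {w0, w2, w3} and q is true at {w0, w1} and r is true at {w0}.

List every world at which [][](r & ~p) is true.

∅

w0: successors {w0, w1, w3}; [](r & ~p) there: w0:F, w1:F, w3:F. ✗
w1: successors {w0}; [](r & ~p) there: w0:F. ✗
w2: successors {w1, w2}; [](r & ~p) there: w1:F, w2:F. ✗
w3: successors {w0, w1, w2, w3}; [](r & ~p) there: w0:F, w1:F, w2:F, w3:F. ✗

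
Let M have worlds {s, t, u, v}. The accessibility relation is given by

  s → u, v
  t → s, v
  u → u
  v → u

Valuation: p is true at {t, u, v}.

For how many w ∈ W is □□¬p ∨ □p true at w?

s: □□¬p is F, □p is T. ✓
t: □□¬p is F, □p is F. ✗
u: □□¬p is F, □p is T. ✓
v: □□¬p is F, □p is T. ✓
Satisfying worlds: {s, u, v}.

3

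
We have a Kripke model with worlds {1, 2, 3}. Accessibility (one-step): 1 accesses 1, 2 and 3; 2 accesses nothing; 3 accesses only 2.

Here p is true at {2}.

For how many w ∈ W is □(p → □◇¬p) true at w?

3

1: successors {1, 2, 3}; p → □◇¬p there: 1:T, 2:T, 3:T. ✓
2: no successors, so □(p → □◇¬p) holds vacuously. ✓
3: successors {2}; p → □◇¬p there: 2:T. ✓
Satisfying worlds: {1, 2, 3}.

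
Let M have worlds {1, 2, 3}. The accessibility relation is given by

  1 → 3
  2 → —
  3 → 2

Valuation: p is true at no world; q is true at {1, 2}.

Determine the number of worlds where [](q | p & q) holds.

2

1: successors {3}; q | p & q there: 3:F. ✗
2: no successors, so [](q | p & q) holds vacuously. ✓
3: successors {2}; q | p & q there: 2:T. ✓
Satisfying worlds: {2, 3}.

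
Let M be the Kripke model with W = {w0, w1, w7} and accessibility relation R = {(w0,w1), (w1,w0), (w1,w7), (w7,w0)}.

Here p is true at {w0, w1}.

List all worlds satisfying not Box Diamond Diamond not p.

w0: Box Diamond Diamond not p is F. ✓
w1: Box Diamond Diamond not p is F. ✓
w7: Box Diamond Diamond not p is T. ✗

{w0, w1}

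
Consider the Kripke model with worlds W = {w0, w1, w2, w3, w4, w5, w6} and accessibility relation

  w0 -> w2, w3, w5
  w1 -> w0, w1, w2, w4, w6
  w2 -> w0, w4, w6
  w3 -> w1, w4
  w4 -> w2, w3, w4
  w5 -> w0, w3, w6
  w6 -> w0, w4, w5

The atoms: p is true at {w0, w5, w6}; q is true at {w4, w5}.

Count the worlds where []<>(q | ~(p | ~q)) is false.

w0: successors {w2, w3, w5}; <>(q | ~(p | ~q)) there: w2:T, w3:T, w5:F. ✗
w1: successors {w0, w1, w2, w4, w6}; <>(q | ~(p | ~q)) there: w0:T, w1:T, w2:T, w4:T, w6:T. ✓
w2: successors {w0, w4, w6}; <>(q | ~(p | ~q)) there: w0:T, w4:T, w6:T. ✓
w3: successors {w1, w4}; <>(q | ~(p | ~q)) there: w1:T, w4:T. ✓
w4: successors {w2, w3, w4}; <>(q | ~(p | ~q)) there: w2:T, w3:T, w4:T. ✓
w5: successors {w0, w3, w6}; <>(q | ~(p | ~q)) there: w0:T, w3:T, w6:T. ✓
w6: successors {w0, w4, w5}; <>(q | ~(p | ~q)) there: w0:T, w4:T, w5:F. ✗
Satisfying worlds: {w1, w2, w3, w4, w5}.
So []<>(q | ~(p | ~q)) fails at the other 2 worlds.

2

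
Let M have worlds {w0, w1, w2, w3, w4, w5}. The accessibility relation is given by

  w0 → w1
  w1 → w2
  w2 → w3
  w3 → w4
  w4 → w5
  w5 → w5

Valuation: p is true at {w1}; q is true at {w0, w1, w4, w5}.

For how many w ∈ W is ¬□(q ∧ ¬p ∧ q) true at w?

w0: □(q ∧ ¬p ∧ q) is F. ✓
w1: □(q ∧ ¬p ∧ q) is F. ✓
w2: □(q ∧ ¬p ∧ q) is F. ✓
w3: □(q ∧ ¬p ∧ q) is T. ✗
w4: □(q ∧ ¬p ∧ q) is T. ✗
w5: □(q ∧ ¬p ∧ q) is T. ✗
Satisfying worlds: {w0, w1, w2}.

3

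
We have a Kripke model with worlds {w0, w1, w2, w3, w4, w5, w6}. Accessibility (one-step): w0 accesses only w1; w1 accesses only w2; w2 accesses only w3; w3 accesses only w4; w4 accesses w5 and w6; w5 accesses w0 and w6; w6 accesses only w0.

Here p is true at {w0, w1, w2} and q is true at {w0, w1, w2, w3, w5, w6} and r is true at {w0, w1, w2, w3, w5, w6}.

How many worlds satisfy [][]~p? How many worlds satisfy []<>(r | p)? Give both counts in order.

3 and 6

For [][]~p:
w0: successors {w1}; []~p there: w1:F. ✗
w1: successors {w2}; []~p there: w2:T. ✓
w2: successors {w3}; []~p there: w3:T. ✓
w3: successors {w4}; []~p there: w4:T. ✓
w4: successors {w5, w6}; []~p there: w5:F, w6:F. ✗
w5: successors {w0, w6}; []~p there: w0:F, w6:F. ✗
w6: successors {w0}; []~p there: w0:F. ✗
— 3 worlds.
For []<>(r | p):
w0: successors {w1}; <>(r | p) there: w1:T. ✓
w1: successors {w2}; <>(r | p) there: w2:T. ✓
w2: successors {w3}; <>(r | p) there: w3:F. ✗
w3: successors {w4}; <>(r | p) there: w4:T. ✓
w4: successors {w5, w6}; <>(r | p) there: w5:T, w6:T. ✓
w5: successors {w0, w6}; <>(r | p) there: w0:T, w6:T. ✓
w6: successors {w0}; <>(r | p) there: w0:T. ✓
— 6 worlds.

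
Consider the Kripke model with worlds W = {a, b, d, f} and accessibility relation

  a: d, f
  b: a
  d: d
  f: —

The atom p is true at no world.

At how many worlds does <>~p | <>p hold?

3

a: <>~p is T, <>p is F. ✓
b: <>~p is T, <>p is F. ✓
d: <>~p is T, <>p is F. ✓
f: <>~p is F, <>p is F. ✗
Satisfying worlds: {a, b, d}.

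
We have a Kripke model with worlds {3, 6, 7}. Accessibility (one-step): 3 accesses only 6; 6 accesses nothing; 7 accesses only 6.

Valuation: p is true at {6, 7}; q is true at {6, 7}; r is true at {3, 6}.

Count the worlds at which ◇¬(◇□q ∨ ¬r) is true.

3: successors {6}; ¬(◇□q ∨ ¬r) there: 6:T. ✓
6: no successors, so ◇¬(◇□q ∨ ¬r) fails. ✗
7: successors {6}; ¬(◇□q ∨ ¬r) there: 6:T. ✓
Satisfying worlds: {3, 7}.

2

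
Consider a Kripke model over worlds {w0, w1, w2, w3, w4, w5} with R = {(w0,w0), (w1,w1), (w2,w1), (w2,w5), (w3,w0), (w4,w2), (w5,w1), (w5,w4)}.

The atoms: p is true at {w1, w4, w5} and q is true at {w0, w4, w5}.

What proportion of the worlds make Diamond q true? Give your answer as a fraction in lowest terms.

2/3

w0: successors {w0}; q there: w0:T. ✓
w1: successors {w1}; q there: w1:F. ✗
w2: successors {w1, w5}; q there: w1:F, w5:T. ✓
w3: successors {w0}; q there: w0:T. ✓
w4: successors {w2}; q there: w2:F. ✗
w5: successors {w1, w4}; q there: w1:F, w4:T. ✓
That's 4 of 6 worlds, so 4/6 = 2/3.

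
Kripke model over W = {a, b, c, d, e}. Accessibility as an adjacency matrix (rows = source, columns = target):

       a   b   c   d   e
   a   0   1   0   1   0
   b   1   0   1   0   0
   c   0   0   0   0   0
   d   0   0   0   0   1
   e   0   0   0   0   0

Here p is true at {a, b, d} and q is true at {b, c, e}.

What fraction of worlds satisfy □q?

a: successors {b, d}; q there: b:T, d:F. ✗
b: successors {a, c}; q there: a:F, c:T. ✗
c: no successors, so □q holds vacuously. ✓
d: successors {e}; q there: e:T. ✓
e: no successors, so □q holds vacuously. ✓
That's 3 of 5 worlds, so 3/5.

3/5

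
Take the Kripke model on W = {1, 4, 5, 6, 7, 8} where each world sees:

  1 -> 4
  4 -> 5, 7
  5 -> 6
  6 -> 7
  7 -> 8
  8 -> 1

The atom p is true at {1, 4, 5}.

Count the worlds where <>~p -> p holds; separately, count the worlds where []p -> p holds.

4 and 5

For <>~p -> p:
1: <>~p is F, p is T. ✓
4: <>~p is T, p is T. ✓
5: <>~p is T, p is T. ✓
6: <>~p is T, p is F. ✗
7: <>~p is T, p is F. ✗
8: <>~p is F, p is F. ✓
— 4 worlds.
For []p -> p:
1: []p is T, p is T. ✓
4: []p is F, p is T. ✓
5: []p is F, p is T. ✓
6: []p is F, p is F. ✓
7: []p is F, p is F. ✓
8: []p is T, p is F. ✗
— 5 worlds.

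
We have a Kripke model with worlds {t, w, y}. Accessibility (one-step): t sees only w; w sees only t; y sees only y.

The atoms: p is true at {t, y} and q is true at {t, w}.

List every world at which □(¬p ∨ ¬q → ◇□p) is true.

{w, y}

t: successors {w}; ¬p ∨ ¬q → ◇□p there: w:F. ✗
w: successors {t}; ¬p ∨ ¬q → ◇□p there: t:T. ✓
y: successors {y}; ¬p ∨ ¬q → ◇□p there: y:T. ✓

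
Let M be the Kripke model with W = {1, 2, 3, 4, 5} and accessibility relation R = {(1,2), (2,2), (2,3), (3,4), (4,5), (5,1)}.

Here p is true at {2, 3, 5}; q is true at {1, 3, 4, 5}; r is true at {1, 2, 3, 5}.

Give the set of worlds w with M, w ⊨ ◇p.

1: successors {2}; p there: 2:T. ✓
2: successors {2, 3}; p there: 2:T, 3:T. ✓
3: successors {4}; p there: 4:F. ✗
4: successors {5}; p there: 5:T. ✓
5: successors {1}; p there: 1:F. ✗

{1, 2, 4}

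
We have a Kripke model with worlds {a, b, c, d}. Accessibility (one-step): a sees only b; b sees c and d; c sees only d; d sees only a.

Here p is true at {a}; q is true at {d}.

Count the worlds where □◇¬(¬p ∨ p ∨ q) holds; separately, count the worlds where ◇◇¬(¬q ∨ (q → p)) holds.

For □◇¬(¬p ∨ p ∨ q):
a: successors {b}; ◇¬(¬p ∨ p ∨ q) there: b:F. ✗
b: successors {c, d}; ◇¬(¬p ∨ p ∨ q) there: c:F, d:F. ✗
c: successors {d}; ◇¬(¬p ∨ p ∨ q) there: d:F. ✗
d: successors {a}; ◇¬(¬p ∨ p ∨ q) there: a:F. ✗
— 0 worlds.
For ◇◇¬(¬q ∨ (q → p)):
a: successors {b}; ◇¬(¬q ∨ (q → p)) there: b:T. ✓
b: successors {c, d}; ◇¬(¬q ∨ (q → p)) there: c:T, d:F. ✓
c: successors {d}; ◇¬(¬q ∨ (q → p)) there: d:F. ✗
d: successors {a}; ◇¬(¬q ∨ (q → p)) there: a:F. ✗
— 2 worlds.

0 and 2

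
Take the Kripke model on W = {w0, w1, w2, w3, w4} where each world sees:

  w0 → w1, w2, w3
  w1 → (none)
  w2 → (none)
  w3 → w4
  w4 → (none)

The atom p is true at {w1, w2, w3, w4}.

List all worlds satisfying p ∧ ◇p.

{w3}

w0: p is F, ◇p is T. ✗
w1: p is T, ◇p is F. ✗
w2: p is T, ◇p is F. ✗
w3: p is T, ◇p is T. ✓
w4: p is T, ◇p is F. ✗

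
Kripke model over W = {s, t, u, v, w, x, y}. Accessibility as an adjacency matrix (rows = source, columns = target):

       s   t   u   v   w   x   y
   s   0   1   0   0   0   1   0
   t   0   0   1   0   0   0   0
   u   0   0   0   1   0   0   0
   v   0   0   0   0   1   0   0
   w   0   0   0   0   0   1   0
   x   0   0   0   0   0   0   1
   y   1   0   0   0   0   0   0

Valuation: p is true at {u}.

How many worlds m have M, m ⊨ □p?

1

s: successors {t, x}; p there: t:F, x:F. ✗
t: successors {u}; p there: u:T. ✓
u: successors {v}; p there: v:F. ✗
v: successors {w}; p there: w:F. ✗
w: successors {x}; p there: x:F. ✗
x: successors {y}; p there: y:F. ✗
y: successors {s}; p there: s:F. ✗
Satisfying worlds: {t}.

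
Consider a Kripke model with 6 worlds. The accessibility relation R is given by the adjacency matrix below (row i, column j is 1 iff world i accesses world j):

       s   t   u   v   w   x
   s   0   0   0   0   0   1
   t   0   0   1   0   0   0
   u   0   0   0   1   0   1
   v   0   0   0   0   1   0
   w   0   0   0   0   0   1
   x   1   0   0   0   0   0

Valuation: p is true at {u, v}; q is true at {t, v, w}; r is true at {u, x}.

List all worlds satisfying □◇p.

s: successors {x}; ◇p there: x:F. ✗
t: successors {u}; ◇p there: u:T. ✓
u: successors {v, x}; ◇p there: v:F, x:F. ✗
v: successors {w}; ◇p there: w:F. ✗
w: successors {x}; ◇p there: x:F. ✗
x: successors {s}; ◇p there: s:F. ✗

{t}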